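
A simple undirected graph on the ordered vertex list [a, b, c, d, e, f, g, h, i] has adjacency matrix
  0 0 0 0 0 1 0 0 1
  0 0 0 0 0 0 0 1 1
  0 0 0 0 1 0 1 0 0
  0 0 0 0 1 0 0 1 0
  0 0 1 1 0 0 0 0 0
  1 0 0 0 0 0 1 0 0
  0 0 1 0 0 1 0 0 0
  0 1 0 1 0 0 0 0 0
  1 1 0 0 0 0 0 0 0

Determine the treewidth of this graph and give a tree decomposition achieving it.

Treewidth 2.
Bags: B1 = {c, f, g}  B2 = {a, c, f}  B3 = {a, c, i}  B4 = {b, c, i}  B5 = {b, c, h}  B6 = {c, d, h}  B7 = {c, d, e}
Tree: B1–B2, B2–B3, B3–B4, B4–B5, B5–B6, B6–B7

Each bag holds 3 vertices, so the decomposition has width 2, which upper-bounds the treewidth. The edges c–g–f–a–i–b–h–d–e–c form a cycle, so G is not a tree and its treewidth is at least 2. The upper and lower bounds meet at 2, so that is the treewidth.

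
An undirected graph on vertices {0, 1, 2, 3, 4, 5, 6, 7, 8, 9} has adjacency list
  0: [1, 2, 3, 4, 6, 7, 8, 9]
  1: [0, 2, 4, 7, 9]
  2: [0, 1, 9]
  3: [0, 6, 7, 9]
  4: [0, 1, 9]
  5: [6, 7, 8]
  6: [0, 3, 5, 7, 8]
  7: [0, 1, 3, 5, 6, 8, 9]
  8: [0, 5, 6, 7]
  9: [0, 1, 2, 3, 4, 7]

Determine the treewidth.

3

A width-3 tree decomposition is:
Bags: B1 = {0, 3, 6, 7}  B2 = {0, 3, 7, 9}  B3 = {0, 6, 7, 8}  B4 = {0, 1, 7, 9}  B5 = {0, 1, 4, 9}  B6 = {5, 6, 7, 8}  B7 = {0, 1, 2, 9}
Tree: B1–B2, B1–B3, B2–B4, B4–B5, B3–B6, B5–B7
Every bag has size at most 4, so the width is 4 − 1 = 3 and tw(G) ≤ 3. Conversely, {0, 1, 2, 9} is a clique of size 4, and the vertices of any clique must share a bag in every tree decomposition; so some bag has ≥ 4 vertices and tw(G) ≥ 3. The upper and lower bounds meet at 3, so that is the treewidth.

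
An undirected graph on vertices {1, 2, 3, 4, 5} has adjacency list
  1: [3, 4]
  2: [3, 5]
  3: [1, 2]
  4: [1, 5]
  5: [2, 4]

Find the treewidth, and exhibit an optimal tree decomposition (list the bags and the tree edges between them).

Each bag holds 3 vertices, so the decomposition has width 2, which upper-bounds the treewidth. The edges 5–2–3–1–4–5 form a cycle, so G is not a tree and its treewidth is at least 2. The upper and lower bounds meet at 2, so that is the treewidth.

Treewidth 2.
One optimal decomposition is:
Bags: B1 = {2, 3, 5}  B2 = {1, 3, 5}  B3 = {1, 4, 5}
Tree: B1–B2, B2–B3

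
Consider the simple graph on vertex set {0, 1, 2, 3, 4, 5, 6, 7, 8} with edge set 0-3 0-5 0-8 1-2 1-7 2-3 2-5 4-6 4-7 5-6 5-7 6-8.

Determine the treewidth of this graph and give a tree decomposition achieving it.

Each bag holds 4 vertices, so the decomposition has width 3, which upper-bounds the treewidth. For the lower bound: the 4 vertex sets {4,6,8}, {7}, {5}, {0,1,2,3} are disjoint, each induces a connected subgraph, and every pair is joined by at least one edge of G. Contracting each set to a single vertex therefore yields K_{4} as a minor, and since treewidth is minor-monotone, tw(G) ≥ tw(K_{4}) = 3. Hence tw(G) = 3 exactly.

Treewidth 3.
One optimal decomposition is:
Bags: B1 = {4, 6, 7, 8}  B2 = {5, 6, 7, 8}  B3 = {0, 5, 7, 8}  B4 = {0, 1, 5, 7}  B5 = {0, 1, 2, 5}  B6 = {0, 1, 2, 3}
Tree: B1–B2, B2–B3, B3–B4, B4–B5, B5–B6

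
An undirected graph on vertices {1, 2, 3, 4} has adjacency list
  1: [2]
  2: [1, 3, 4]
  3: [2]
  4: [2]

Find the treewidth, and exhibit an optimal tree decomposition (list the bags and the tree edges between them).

Treewidth 1.
One such decomposition:
Bags: B1 = {2, 4}  B2 = {2, 3}  B3 = {1, 2}
Tree: B1–B2, B1–B3

Each bag holds 2 vertices, so the decomposition has width 1, which upper-bounds the treewidth. Since G has at least one edge (e.g. 4–2), it is not an edgeless graph, so tw(G) ≥ 1. Hence tw(G) = 1 exactly.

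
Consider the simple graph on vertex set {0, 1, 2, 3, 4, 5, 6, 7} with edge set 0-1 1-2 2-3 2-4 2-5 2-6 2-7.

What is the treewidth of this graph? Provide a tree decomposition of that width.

The largest bag has 2 vertices, giving width 1; this decomposition certifies tw(G) ≤ 1. G has an edge, so its treewidth is at least 1. The upper and lower bounds meet at 1, so that is the treewidth.

Treewidth 1.
One such decomposition:
Bags: B1 = {1, 2}  B2 = {2, 3}  B3 = {2, 6}  B4 = {2, 5}  B5 = {2, 7}  B6 = {2, 4}  B7 = {0, 1}
Tree: B1–B2, B2–B3, B2–B4, B3–B5, B5–B6, B1–B7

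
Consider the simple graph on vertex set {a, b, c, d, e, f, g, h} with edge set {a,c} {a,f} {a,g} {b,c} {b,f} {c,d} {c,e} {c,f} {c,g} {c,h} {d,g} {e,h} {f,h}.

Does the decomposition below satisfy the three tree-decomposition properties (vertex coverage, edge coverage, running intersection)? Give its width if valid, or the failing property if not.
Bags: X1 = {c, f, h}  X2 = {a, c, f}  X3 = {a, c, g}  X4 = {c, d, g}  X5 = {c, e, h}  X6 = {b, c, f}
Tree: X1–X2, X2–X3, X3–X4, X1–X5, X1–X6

Yes; width 2.

Every vertex of G appears in some bag (union = {a, b, c, d, e, f, g, h}); every edge is covered by a bag; and for each vertex v the set of bags containing v is connected in the bag tree. The decomposition is therefore valid. The largest bag has 3 vertices, so the width is 2.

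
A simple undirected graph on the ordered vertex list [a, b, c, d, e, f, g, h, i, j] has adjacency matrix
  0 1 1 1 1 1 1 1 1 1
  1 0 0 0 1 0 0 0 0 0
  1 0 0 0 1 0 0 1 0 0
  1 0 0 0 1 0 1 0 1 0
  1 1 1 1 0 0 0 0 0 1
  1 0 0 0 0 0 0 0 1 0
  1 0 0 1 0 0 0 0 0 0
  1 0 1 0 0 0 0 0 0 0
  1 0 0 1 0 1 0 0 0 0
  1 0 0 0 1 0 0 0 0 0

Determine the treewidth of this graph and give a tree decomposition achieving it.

Every bag has size at most 3, so the width is 3 − 1 = 2 and tw(G) ≤ 2. On the other hand G contains the 3-clique {a, f, i}. A clique must lie in a single bag of any decomposition, so no decomposition can have width below 2. Therefore the treewidth is 2.

Treewidth 2.
Bags: B1 = {a, d, i}  B2 = {a, d, e}  B3 = {a, c, e}  B4 = {a, b, e}  B5 = {a, e, j}  B6 = {a, f, i}  B7 = {a, d, g}  B8 = {a, c, h}
Tree: B1–B2, B2–B3, B2–B4, B2–B5, B1–B6, B2–B7, B3–B8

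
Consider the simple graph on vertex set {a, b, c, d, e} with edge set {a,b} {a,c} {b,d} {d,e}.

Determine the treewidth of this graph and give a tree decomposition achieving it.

Treewidth 1.
One optimal decomposition is:
Bags: B1 = {d, e}  B2 = {b, d}  B3 = {a, b}  B4 = {a, c}
Tree: B1–B2, B2–B3, B3–B4

Each bag holds 2 vertices, so the decomposition has width 1, which upper-bounds the treewidth. Since G has at least one edge (e.g. e–d), it is not an edgeless graph, so tw(G) ≥ 1. The upper and lower bounds meet at 1, so that is the treewidth.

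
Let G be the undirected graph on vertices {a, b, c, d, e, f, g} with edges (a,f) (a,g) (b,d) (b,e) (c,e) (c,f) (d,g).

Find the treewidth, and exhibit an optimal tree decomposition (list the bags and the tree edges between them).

Each bag holds 3 vertices, so the decomposition has width 2, which upper-bounds the treewidth. Since b–e–c–f–a–g–d–b is a cycle in G, G is not acyclic. Forests are exactly the graphs of treewidth ≤ 1, so tw(G) ≥ 2. Hence tw(G) = 2 exactly.

Treewidth 2.
One optimal decomposition is:
Bags: B1 = {b, c, e}  B2 = {b, c, f}  B3 = {a, b, f}  B4 = {a, b, g}  B5 = {b, d, g}
Tree: B1–B2, B2–B3, B3–B4, B4–B5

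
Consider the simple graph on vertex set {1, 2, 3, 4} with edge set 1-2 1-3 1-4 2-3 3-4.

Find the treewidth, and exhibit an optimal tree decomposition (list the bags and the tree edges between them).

Every bag has size at most 3, so the width is 3 − 1 = 2 and tw(G) ≤ 2. On the other hand G contains the 3-clique {1, 2, 3}. A clique must lie in a single bag of any decomposition, so no decomposition can have width below 2. The upper and lower bounds meet at 2, so that is the treewidth.

Treewidth 2.
One optimal decomposition is:
Bags: B1 = {1, 3, 4}  B2 = {1, 2, 3}
Tree: B1–B2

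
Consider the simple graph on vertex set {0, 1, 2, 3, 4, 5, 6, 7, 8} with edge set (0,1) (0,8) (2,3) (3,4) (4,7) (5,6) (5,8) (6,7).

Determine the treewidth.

1

A width-1 tree decomposition is:
Bags: B1 = {2, 3}  B2 = {3, 4}  B3 = {4, 7}  B4 = {6, 7}  B5 = {5, 6}  B6 = {5, 8}  B7 = {0, 8}  B8 = {0, 1}
Tree: B1–B2, B2–B3, B3–B4, B4–B5, B5–B6, B6–B7, B7–B8
The largest bag has 2 vertices, giving width 1; this decomposition certifies tw(G) ≤ 1. Any graph with an edge has treewidth ≥ 1, and G has the edge 2–3. The upper and lower bounds meet at 1, so that is the treewidth.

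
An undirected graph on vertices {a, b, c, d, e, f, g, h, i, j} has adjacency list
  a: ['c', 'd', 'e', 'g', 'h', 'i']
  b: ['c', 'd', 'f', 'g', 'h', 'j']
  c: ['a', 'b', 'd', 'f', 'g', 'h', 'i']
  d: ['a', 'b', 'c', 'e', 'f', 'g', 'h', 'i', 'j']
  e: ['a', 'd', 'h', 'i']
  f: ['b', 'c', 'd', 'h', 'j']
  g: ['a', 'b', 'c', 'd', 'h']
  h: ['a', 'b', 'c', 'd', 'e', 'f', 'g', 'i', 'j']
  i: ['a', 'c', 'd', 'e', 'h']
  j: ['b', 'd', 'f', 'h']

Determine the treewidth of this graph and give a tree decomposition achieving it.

Each bag holds 5 vertices, so the decomposition has width 4, which upper-bounds the treewidth. Conversely, {b, d, f, h, j} is a clique of size 5, and the vertices of any clique must share a bag in every tree decomposition; so some bag has ≥ 5 vertices and tw(G) ≥ 4. Hence tw(G) = 4 exactly.

Treewidth 4.
One optimal decomposition is:
Bags: B1 = {b, c, d, f, h}  B2 = {b, d, f, h, j}  B3 = {b, c, d, g, h}  B4 = {a, c, d, g, h}  B5 = {a, c, d, h, i}  B6 = {a, d, e, h, i}
Tree: B1–B2, B1–B3, B3–B4, B4–B5, B5–B6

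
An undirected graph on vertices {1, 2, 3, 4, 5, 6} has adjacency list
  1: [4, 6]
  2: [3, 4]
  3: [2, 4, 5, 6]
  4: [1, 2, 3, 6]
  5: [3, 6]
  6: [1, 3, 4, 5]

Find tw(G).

2

A width-2 tree decomposition is:
Bags: B1 = {3, 4, 6}  B2 = {1, 4, 6}  B3 = {3, 5, 6}  B4 = {2, 3, 4}
Tree: B1–B2, B1–B3, B1–B4
Each bag holds 3 vertices, so the decomposition has width 2, which upper-bounds the treewidth. On the other hand G contains the 3-clique {1, 4, 6}. A clique must lie in a single bag of any decomposition, so no decomposition can have width below 2. Combining the bounds, tw(G) = 2.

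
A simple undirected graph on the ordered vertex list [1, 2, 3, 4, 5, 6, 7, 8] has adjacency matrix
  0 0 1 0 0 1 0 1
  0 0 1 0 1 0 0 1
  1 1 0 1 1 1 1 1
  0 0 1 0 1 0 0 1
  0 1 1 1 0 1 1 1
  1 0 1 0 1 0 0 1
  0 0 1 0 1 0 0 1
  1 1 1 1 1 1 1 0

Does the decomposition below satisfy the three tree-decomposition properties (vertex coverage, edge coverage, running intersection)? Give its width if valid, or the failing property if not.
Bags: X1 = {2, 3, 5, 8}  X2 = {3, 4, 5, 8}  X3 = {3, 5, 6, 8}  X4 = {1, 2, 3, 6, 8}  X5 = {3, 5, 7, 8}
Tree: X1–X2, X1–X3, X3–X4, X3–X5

A tree decomposition must satisfy three properties: every vertex lies in some bag; for every edge, both endpoints lie together in some bag; and for every vertex, the bags containing it form a connected subtree. Here bags containing vertex 2 are not connected in the tree, so the decomposition is invalid.

No — bags containing vertex 2 are not connected in the tree.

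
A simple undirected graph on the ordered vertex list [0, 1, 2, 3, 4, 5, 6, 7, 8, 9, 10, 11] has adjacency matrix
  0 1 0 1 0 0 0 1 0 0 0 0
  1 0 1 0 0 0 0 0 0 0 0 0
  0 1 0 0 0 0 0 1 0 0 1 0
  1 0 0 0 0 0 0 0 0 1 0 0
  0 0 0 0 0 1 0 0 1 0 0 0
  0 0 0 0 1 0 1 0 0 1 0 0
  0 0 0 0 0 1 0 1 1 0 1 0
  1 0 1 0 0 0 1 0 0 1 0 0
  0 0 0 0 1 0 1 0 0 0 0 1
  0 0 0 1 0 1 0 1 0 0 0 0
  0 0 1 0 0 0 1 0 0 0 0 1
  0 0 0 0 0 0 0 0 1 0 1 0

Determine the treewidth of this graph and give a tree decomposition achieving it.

Treewidth 3.
Bags: B1 = {4, 8, 10, 11}  B2 = {4, 6, 8, 10}  B3 = {4, 5, 6, 10}  B4 = {2, 5, 6, 10}  B5 = {2, 5, 6, 7}  B6 = {2, 5, 7, 9}  B7 = {1, 2, 7, 9}  B8 = {0, 1, 7, 9}  B9 = {0, 1, 3, 9}
Tree: B1–B2, B2–B3, B3–B4, B4–B5, B5–B6, B6–B7, B7–B8, B8–B9

The largest bag has 4 vertices, giving width 3; this decomposition certifies tw(G) ≤ 3. For the lower bound: the 4 vertex sets {4,8,11}, {10}, {6}, {2,5,7,9} are disjoint, each induces a connected subgraph, and every pair is joined by at least one edge of G. Contracting each set to a single vertex therefore yields K_{4} as a minor, and since treewidth is minor-monotone, tw(G) ≥ tw(K_{4}) = 3. Combining the bounds, tw(G) = 3.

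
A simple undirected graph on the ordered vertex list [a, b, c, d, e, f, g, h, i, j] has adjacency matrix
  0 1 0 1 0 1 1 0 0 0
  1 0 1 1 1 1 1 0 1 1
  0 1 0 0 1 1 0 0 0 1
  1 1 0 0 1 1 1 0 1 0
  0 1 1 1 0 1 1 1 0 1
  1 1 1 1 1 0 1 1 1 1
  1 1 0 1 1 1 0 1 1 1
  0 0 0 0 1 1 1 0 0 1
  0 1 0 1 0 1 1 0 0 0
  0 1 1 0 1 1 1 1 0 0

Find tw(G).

A width-4 tree decomposition is:
Bags: B1 = {b, e, f, g, j}  B2 = {b, d, e, f, g}  B3 = {b, d, f, g, i}  B4 = {e, f, g, h, j}  B5 = {b, c, e, f, j}  B6 = {a, b, d, f, g}
Tree: B1–B2, B2–B3, B1–B4, B1–B5, B2–B6
The largest bag has 5 vertices, giving width 4; this decomposition certifies tw(G) ≤ 4. For the lower bound, the 5 vertices {e, f, g, h, j} are pairwise adjacent, and any tree decomposition puts a clique entirely inside one bag — forcing width ≥ 4. Combining the bounds, tw(G) = 4.

4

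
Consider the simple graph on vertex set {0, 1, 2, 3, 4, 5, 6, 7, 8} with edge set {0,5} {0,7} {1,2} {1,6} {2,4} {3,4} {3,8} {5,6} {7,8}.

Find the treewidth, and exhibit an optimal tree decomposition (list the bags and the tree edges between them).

Treewidth 2.
One optimal decomposition is:
Bags: B1 = {0, 5, 7}  B2 = {5, 7, 8}  B3 = {3, 5, 8}  B4 = {3, 4, 5}  B5 = {2, 4, 5}  B6 = {1, 2, 5}  B7 = {1, 5, 6}
Tree: B1–B2, B2–B3, B3–B4, B4–B5, B5–B6, B6–B7

The largest bag has 3 vertices, giving width 2; this decomposition certifies tw(G) ≤ 2. For the lower bound, G contains the cycle 5–0–7–8–3–4–2–1–6–5, so G is not a forest; only forests have treewidth ≤ 1, hence tw(G) ≥ 2. Hence tw(G) = 2 exactly.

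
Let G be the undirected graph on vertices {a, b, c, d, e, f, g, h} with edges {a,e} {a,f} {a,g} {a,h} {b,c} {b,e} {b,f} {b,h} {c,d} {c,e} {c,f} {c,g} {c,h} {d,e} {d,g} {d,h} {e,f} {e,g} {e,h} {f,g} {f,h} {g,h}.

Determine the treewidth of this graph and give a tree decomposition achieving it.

Treewidth 4.
One such decomposition:
Bags: B1 = {c, e, f, g, h}  B2 = {a, e, f, g, h}  B3 = {c, d, e, g, h}  B4 = {b, c, e, f, h}
Tree: B1–B2, B1–B3, B1–B4

Every bag has size at most 5, so the width is 5 − 1 = 4 and tw(G) ≤ 4. Conversely, {c, d, e, g, h} is a clique of size 5, and the vertices of any clique must share a bag in every tree decomposition; so some bag has ≥ 5 vertices and tw(G) ≥ 4. The upper and lower bounds meet at 4, so that is the treewidth.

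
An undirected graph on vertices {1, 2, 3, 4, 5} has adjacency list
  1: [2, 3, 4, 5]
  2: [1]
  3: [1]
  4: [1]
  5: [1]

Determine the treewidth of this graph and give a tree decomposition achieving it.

Treewidth 1.
One optimal decomposition is:
Bags: B1 = {1, 4}  B2 = {1, 5}  B3 = {1, 3}  B4 = {1, 2}
Tree: B1–B2, B1–B3, B1–B4

The largest bag has 2 vertices, giving width 1; this decomposition certifies tw(G) ≤ 1. Since G has at least one edge (e.g. 1–4), it is not an edgeless graph, so tw(G) ≥ 1. Hence tw(G) = 1 exactly.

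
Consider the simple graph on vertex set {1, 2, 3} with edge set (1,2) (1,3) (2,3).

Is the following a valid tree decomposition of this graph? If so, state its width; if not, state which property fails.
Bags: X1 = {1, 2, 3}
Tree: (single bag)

Checking the three conditions: (i) the bags cover all of {1, 2, 3}; (ii) for each edge, some bag contains both endpoints; (iii) the bags containing any fixed vertex form a subtree. All hold, so the decomposition is valid with width 3 − 1 = 2.

Yes; width 2.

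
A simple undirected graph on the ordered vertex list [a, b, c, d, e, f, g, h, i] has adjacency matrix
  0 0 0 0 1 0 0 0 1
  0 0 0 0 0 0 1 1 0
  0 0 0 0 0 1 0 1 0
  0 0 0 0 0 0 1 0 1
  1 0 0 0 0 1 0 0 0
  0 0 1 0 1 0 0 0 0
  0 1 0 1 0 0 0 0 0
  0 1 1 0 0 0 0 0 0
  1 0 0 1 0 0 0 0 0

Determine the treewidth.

2

A width-2 tree decomposition is:
Bags: B1 = {a, e, i}  B2 = {d, e, i}  B3 = {d, e, g}  B4 = {b, e, g}  B5 = {b, e, h}  B6 = {c, e, h}  B7 = {c, e, f}
Tree: B1–B2, B2–B3, B3–B4, B4–B5, B5–B6, B6–B7
Every bag has size at most 3, so the width is 3 − 1 = 2 and tw(G) ≤ 2. The edges e–a–i–d–g–b–h–c–f–e form a cycle, so G is not a tree and its treewidth is at least 2. Combining the bounds, tw(G) = 2.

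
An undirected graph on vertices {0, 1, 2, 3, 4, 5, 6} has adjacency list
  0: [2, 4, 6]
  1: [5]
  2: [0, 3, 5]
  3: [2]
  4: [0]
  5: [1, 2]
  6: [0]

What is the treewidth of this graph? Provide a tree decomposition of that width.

Every bag has size at most 2, so the width is 2 − 1 = 1 and tw(G) ≤ 1. Any graph with an edge has treewidth ≥ 1, and G has the edge 2–0. Hence tw(G) = 1 exactly.

Treewidth 1.
One such decomposition:
Bags: B1 = {0, 2}  B2 = {0, 6}  B3 = {0, 4}  B4 = {2, 5}  B5 = {1, 5}  B6 = {2, 3}
Tree: B1–B2, B2–B3, B1–B4, B4–B5, B1–B6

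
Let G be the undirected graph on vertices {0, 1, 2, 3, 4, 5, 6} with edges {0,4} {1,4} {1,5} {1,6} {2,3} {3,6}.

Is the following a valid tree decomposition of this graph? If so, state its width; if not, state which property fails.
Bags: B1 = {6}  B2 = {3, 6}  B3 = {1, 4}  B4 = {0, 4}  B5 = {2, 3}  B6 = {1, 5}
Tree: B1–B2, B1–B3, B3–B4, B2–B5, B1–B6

A tree decomposition must satisfy three properties: every vertex lies in some bag; for every edge, both endpoints lie together in some bag; and for every vertex, the bags containing it form a connected subtree. Here edge (1,6) lies in no bag, so the decomposition is invalid.

No — edge (1,6) lies in no bag.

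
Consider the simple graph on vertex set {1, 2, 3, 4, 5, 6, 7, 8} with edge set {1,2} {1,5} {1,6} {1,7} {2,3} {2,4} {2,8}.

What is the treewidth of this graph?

A width-1 tree decomposition is:
Bags: B1 = {1, 2}  B2 = {1, 7}  B3 = {1, 5}  B4 = {1, 6}  B5 = {2, 3}  B6 = {2, 4}  B7 = {2, 8}
Tree: B1–B2, B2–B3, B3–B4, B1–B5, B5–B6, B1–B7
Each bag holds 2 vertices, so the decomposition has width 1, which upper-bounds the treewidth. Any graph with an edge has treewidth ≥ 1, and G has the edge 1–2. The upper and lower bounds meet at 1, so that is the treewidth.

1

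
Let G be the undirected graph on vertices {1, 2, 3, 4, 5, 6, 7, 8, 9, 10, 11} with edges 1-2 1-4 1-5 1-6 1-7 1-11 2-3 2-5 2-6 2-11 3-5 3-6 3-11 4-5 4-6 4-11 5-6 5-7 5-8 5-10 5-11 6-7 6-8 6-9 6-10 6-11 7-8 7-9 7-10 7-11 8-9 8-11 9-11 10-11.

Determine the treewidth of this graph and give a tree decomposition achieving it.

Treewidth 4.
One such decomposition:
Bags: B1 = {5, 6, 7, 8, 11}  B2 = {1, 5, 6, 7, 11}  B3 = {5, 6, 7, 10, 11}  B4 = {1, 2, 5, 6, 11}  B5 = {1, 4, 5, 6, 11}  B6 = {2, 3, 5, 6, 11}  B7 = {6, 7, 8, 9, 11}
Tree: B1–B2, B2–B3, B2–B4, B2–B5, B4–B6, B1–B7

Every bag has size at most 5, so the width is 5 − 1 = 4 and tw(G) ≤ 4. Conversely, {6, 7, 8, 9, 11} is a clique of size 5, and the vertices of any clique must share a bag in every tree decomposition; so some bag has ≥ 5 vertices and tw(G) ≥ 4. Therefore the treewidth is 4.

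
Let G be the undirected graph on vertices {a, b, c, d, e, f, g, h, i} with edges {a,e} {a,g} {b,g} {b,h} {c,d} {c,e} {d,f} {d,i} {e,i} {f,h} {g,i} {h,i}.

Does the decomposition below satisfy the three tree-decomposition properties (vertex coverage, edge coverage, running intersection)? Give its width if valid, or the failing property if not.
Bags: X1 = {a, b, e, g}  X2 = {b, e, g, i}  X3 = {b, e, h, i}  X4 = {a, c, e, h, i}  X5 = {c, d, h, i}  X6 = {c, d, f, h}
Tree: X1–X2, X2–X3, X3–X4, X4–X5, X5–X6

A tree decomposition must satisfy three properties: every vertex lies in some bag; for every edge, both endpoints lie together in some bag; and for every vertex, the bags containing it form a connected subtree. Here bags containing vertex a are not connected in the tree, so the decomposition is invalid.

No — bags containing vertex a are not connected in the tree.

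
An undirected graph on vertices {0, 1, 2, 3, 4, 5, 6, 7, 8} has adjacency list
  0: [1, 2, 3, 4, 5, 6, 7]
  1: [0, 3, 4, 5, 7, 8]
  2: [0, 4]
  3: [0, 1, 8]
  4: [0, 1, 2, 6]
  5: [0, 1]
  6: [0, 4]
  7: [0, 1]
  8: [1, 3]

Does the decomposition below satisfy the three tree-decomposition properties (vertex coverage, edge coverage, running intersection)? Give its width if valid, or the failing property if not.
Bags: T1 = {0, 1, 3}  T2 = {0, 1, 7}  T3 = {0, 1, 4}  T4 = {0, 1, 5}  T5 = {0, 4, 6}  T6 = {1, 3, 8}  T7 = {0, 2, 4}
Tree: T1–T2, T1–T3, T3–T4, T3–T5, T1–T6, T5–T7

Yes; width 2.

Every vertex of G appears in some bag (union = {0, 1, 2, 3, 4, 5, 6, 7, 8}); every edge is covered by a bag; and for each vertex v the set of bags containing v is connected in the bag tree. The decomposition is therefore valid. The largest bag has 3 vertices, so the width is 2.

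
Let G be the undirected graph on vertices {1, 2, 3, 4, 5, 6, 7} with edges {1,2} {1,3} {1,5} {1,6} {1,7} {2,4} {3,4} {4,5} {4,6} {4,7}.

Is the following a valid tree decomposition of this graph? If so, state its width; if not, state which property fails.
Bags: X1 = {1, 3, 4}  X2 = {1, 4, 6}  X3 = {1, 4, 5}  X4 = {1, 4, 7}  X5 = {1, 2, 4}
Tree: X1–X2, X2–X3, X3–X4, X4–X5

Yes; width 2.

Checking the three conditions: (i) the bags cover all of {1, 2, 3, 4, 5, 6, 7}; (ii) for each edge, some bag contains both endpoints; (iii) the bags containing any fixed vertex form a subtree. All hold, so the decomposition is valid with width 3 − 1 = 2.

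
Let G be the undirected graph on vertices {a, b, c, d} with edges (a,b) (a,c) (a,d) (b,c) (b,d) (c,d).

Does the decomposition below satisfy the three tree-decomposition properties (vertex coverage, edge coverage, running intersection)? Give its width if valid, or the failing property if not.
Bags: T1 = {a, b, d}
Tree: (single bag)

No — vertex c appears in no bag.

A tree decomposition must satisfy three properties: every vertex lies in some bag; for every edge, both endpoints lie together in some bag; and for every vertex, the bags containing it form a connected subtree. Here vertex c appears in no bag, so the decomposition is invalid.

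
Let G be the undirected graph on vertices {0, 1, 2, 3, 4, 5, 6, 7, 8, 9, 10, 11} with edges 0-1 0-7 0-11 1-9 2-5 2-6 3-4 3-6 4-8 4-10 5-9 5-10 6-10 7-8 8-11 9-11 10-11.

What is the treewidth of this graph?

3

A width-3 tree decomposition is:
Bags: B1 = {0, 1, 7, 8}  B2 = {0, 1, 8, 11}  B3 = {1, 8, 9, 11}  B4 = {4, 8, 9, 11}  B5 = {4, 9, 10, 11}  B6 = {4, 5, 9, 10}  B7 = {3, 4, 5, 10}  B8 = {3, 5, 6, 10}  B9 = {2, 3, 5, 6}
Tree: B1–B2, B2–B3, B3–B4, B4–B5, B5–B6, B6–B7, B7–B8, B8–B9
Each bag holds 4 vertices, so the decomposition has width 3, which upper-bounds the treewidth. For the lower bound: the 4 vertex sets {0,1,7}, {8}, {11}, {4,5,9,10} are disjoint, each induces a connected subgraph, and every pair is joined by at least one edge of G. Contracting each set to a single vertex therefore yields K_{4} as a minor, and since treewidth is minor-monotone, tw(G) ≥ tw(K_{4}) = 3. The upper and lower bounds meet at 3, so that is the treewidth.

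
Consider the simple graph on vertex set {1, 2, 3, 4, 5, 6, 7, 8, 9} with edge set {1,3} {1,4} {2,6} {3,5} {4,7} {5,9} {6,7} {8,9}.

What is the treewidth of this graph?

1

A width-1 tree decomposition is:
Bags: B1 = {2, 6}  B2 = {6, 7}  B3 = {4, 7}  B4 = {1, 4}  B5 = {1, 3}  B6 = {3, 5}  B7 = {5, 9}  B8 = {8, 9}
Tree: B1–B2, B2–B3, B3–B4, B4–B5, B5–B6, B6–B7, B7–B8
Each bag holds 2 vertices, so the decomposition has width 1, which upper-bounds the treewidth. G has an edge, so its treewidth is at least 1. Therefore the treewidth is 1.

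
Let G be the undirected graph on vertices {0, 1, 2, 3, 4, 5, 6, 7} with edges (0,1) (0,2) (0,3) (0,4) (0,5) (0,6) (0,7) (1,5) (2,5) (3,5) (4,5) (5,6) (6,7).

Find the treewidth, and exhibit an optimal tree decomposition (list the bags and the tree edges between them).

Treewidth 2.
Bags: B1 = {0, 5, 6}  B2 = {0, 3, 5}  B3 = {0, 1, 5}  B4 = {0, 4, 5}  B5 = {0, 6, 7}  B6 = {0, 2, 5}
Tree: B1–B2, B2–B3, B2–B4, B1–B5, B4–B6

The largest bag has 3 vertices, giving width 2; this decomposition certifies tw(G) ≤ 2. On the other hand G contains the 3-clique {0, 1, 5}. A clique must lie in a single bag of any decomposition, so no decomposition can have width below 2. Hence tw(G) = 2 exactly.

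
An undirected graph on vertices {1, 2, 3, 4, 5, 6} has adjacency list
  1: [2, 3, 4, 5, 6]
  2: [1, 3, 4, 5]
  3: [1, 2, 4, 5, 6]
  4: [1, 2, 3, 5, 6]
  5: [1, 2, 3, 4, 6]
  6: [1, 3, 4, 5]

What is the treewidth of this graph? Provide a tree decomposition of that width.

Treewidth 4.
One optimal decomposition is:
Bags: B1 = {1, 3, 4, 5, 6}  B2 = {1, 2, 3, 4, 5}
Tree: B1–B2

The largest bag has 5 vertices, giving width 4; this decomposition certifies tw(G) ≤ 4. For the lower bound, the 5 vertices {1, 2, 3, 4, 5} are pairwise adjacent, and any tree decomposition puts a clique entirely inside one bag — forcing width ≥ 4. Combining the bounds, tw(G) = 4.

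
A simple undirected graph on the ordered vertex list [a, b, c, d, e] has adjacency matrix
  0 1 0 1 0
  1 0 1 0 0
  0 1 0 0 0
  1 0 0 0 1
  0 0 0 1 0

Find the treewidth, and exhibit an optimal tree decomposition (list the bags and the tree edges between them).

Each bag holds 2 vertices, so the decomposition has width 1, which upper-bounds the treewidth. Any graph with an edge has treewidth ≥ 1, and G has the edge c–b. Combining the bounds, tw(G) = 1.

Treewidth 1.
Bags: B1 = {b, c}  B2 = {a, b}  B3 = {a, d}  B4 = {d, e}
Tree: B1–B2, B2–B3, B3–B4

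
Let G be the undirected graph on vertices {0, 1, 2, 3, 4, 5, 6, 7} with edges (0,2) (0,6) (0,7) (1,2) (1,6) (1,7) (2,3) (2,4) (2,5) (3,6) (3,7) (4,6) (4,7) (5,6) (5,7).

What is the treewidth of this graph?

3

A width-3 tree decomposition is:
Bags: B1 = {2, 4, 6, 7}  B2 = {2, 3, 6, 7}  B3 = {0, 2, 6, 7}  B4 = {2, 5, 6, 7}  B5 = {1, 2, 6, 7}
Tree: B1–B2, B2–B3, B3–B4, B4–B5
The largest bag has 4 vertices, giving width 3; this decomposition certifies tw(G) ≤ 3. For the lower bound: the 4 vertex sets {2,4}, {3,6}, {7}, {0} are disjoint, each induces a connected subgraph, and every pair is joined by at least one edge of G. Contracting each set to a single vertex therefore yields K_{4} as a minor, and since treewidth is minor-monotone, tw(G) ≥ tw(K_{4}) = 3. Therefore the treewidth is 3.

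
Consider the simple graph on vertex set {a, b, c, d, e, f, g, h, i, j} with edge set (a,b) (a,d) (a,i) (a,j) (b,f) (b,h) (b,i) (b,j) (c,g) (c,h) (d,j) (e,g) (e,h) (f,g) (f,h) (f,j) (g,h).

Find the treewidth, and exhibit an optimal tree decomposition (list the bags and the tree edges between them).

Each bag holds 3 vertices, so the decomposition has width 2, which upper-bounds the treewidth. On the other hand G contains the 3-clique {a, d, j}. A clique must lie in a single bag of any decomposition, so no decomposition can have width below 2. Therefore the treewidth is 2.

Treewidth 2.
One such decomposition:
Bags: B1 = {a, b, j}  B2 = {b, f, j}  B3 = {b, f, h}  B4 = {a, d, j}  B5 = {f, g, h}  B6 = {a, b, i}  B7 = {e, g, h}  B8 = {c, g, h}
Tree: B1–B2, B2–B3, B1–B4, B3–B5, B1–B6, B5–B7, B5–B8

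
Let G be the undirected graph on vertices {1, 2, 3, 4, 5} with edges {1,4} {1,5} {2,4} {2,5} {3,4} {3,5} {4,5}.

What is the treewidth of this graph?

A width-2 tree decomposition is:
Bags: B1 = {1, 4, 5}  B2 = {3, 4, 5}  B3 = {2, 4, 5}
Tree: B1–B2, B2–B3
The largest bag has 3 vertices, giving width 2; this decomposition certifies tw(G) ≤ 2. Conversely, {1, 4, 5} is a clique of size 3, and the vertices of any clique must share a bag in every tree decomposition; so some bag has ≥ 3 vertices and tw(G) ≥ 2. The upper and lower bounds meet at 2, so that is the treewidth.

2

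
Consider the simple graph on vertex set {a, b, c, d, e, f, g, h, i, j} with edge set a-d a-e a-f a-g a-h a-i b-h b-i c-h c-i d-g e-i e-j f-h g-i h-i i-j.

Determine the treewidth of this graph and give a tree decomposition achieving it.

Every bag has size at most 3, so the width is 3 − 1 = 2 and tw(G) ≤ 2. On the other hand G contains the 3-clique {a, d, g}. A clique must lie in a single bag of any decomposition, so no decomposition can have width below 2. Combining the bounds, tw(G) = 2.

Treewidth 2.
One optimal decomposition is:
Bags: B1 = {a, h, i}  B2 = {a, e, i}  B3 = {a, f, h}  B4 = {b, h, i}  B5 = {a, g, i}  B6 = {a, d, g}  B7 = {c, h, i}  B8 = {e, i, j}
Tree: B1–B2, B1–B3, B1–B4, B2–B5, B5–B6, B1–B7, B2–B8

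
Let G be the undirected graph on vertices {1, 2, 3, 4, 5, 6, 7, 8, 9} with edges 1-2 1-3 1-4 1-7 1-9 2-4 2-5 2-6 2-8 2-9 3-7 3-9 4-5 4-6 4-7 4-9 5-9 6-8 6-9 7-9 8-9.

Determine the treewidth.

A width-3 tree decomposition is:
Bags: B1 = {2, 4, 6, 9}  B2 = {1, 2, 4, 9}  B3 = {1, 4, 7, 9}  B4 = {2, 6, 8, 9}  B5 = {1, 3, 7, 9}  B6 = {2, 4, 5, 9}
Tree: B1–B2, B2–B3, B1–B4, B3–B5, B1–B6
Every bag has size at most 4, so the width is 4 − 1 = 3 and tw(G) ≤ 3. Conversely, {2, 6, 8, 9} is a clique of size 4, and the vertices of any clique must share a bag in every tree decomposition; so some bag has ≥ 4 vertices and tw(G) ≥ 3. The upper and lower bounds meet at 3, so that is the treewidth.

3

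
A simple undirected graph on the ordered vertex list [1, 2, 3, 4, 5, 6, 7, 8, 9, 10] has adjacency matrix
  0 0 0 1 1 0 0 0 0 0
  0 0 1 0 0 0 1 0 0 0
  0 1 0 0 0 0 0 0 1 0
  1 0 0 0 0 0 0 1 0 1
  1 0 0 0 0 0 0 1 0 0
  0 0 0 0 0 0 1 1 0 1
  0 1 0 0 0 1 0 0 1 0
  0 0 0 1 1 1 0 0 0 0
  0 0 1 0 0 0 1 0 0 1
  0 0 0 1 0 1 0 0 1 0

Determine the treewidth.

2

A width-2 tree decomposition is:
Bags: B1 = {2, 3, 9}  B2 = {2, 7, 9}  B3 = {7, 9, 10}  B4 = {6, 7, 10}  B5 = {4, 6, 10}  B6 = {4, 6, 8}  B7 = {1, 4, 8}  B8 = {1, 5, 8}
Tree: B1–B2, B2–B3, B3–B4, B4–B5, B5–B6, B6–B7, B7–B8
Every bag has size at most 3, so the width is 3 − 1 = 2 and tw(G) ≤ 2. Since 3–2–7–9–3 is a cycle in G, G is not acyclic. Forests are exactly the graphs of treewidth ≤ 1, so tw(G) ≥ 2. Combining the bounds, tw(G) = 2.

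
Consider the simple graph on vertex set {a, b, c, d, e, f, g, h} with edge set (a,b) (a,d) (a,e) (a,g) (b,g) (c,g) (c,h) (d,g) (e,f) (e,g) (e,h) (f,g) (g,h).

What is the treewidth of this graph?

A width-2 tree decomposition is:
Bags: B1 = {a, e, g}  B2 = {a, b, g}  B3 = {e, g, h}  B4 = {c, g, h}  B5 = {e, f, g}  B6 = {a, d, g}
Tree: B1–B2, B1–B3, B3–B4, B3–B5, B1–B6
Each bag holds 3 vertices, so the decomposition has width 2, which upper-bounds the treewidth. Conversely, {a, d, g} is a clique of size 3, and the vertices of any clique must share a bag in every tree decomposition; so some bag has ≥ 3 vertices and tw(G) ≥ 2. Therefore the treewidth is 2.

2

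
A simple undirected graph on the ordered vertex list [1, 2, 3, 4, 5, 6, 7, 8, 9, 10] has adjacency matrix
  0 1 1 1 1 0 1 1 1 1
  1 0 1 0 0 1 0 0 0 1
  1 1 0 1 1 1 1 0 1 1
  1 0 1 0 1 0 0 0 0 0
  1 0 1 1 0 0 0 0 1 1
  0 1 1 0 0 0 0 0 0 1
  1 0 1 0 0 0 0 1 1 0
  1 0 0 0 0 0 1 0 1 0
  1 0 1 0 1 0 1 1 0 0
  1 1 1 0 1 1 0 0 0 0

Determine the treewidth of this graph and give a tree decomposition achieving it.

Treewidth 3.
One such decomposition:
Bags: B1 = {1, 3, 5, 10}  B2 = {1, 2, 3, 10}  B3 = {1, 3, 5, 9}  B4 = {1, 3, 7, 9}  B5 = {2, 3, 6, 10}  B6 = {1, 3, 4, 5}  B7 = {1, 7, 8, 9}
Tree: B1–B2, B1–B3, B3–B4, B2–B5, B1–B6, B4–B7

Every bag has size at most 4, so the width is 4 − 1 = 3 and tw(G) ≤ 3. Conversely, {1, 7, 8, 9} is a clique of size 4, and the vertices of any clique must share a bag in every tree decomposition; so some bag has ≥ 4 vertices and tw(G) ≥ 3. The upper and lower bounds meet at 3, so that is the treewidth.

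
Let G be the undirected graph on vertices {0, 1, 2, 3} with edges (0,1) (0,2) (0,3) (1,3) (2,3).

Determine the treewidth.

2

A width-2 tree decomposition is:
Bags: B1 = {0, 2, 3}  B2 = {0, 1, 3}
Tree: B1–B2
Every bag has size at most 3, so the width is 3 − 1 = 2 and tw(G) ≤ 2. Conversely, {0, 1, 3} is a clique of size 3, and the vertices of any clique must share a bag in every tree decomposition; so some bag has ≥ 3 vertices and tw(G) ≥ 2. Therefore the treewidth is 2.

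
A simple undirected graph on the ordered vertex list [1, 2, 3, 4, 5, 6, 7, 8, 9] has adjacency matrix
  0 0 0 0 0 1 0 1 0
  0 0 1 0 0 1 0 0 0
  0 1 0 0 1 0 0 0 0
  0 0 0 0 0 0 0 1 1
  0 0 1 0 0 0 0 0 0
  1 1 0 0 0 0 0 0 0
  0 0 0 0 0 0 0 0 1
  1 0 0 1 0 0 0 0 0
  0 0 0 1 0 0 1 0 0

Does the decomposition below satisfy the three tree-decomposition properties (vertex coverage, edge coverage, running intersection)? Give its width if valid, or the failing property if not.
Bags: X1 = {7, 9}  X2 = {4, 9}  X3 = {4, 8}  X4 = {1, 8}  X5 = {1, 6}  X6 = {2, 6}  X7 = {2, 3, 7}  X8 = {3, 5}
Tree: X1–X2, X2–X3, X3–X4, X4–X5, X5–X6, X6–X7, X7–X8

A tree decomposition must satisfy three properties: every vertex lies in some bag; for every edge, both endpoints lie together in some bag; and for every vertex, the bags containing it form a connected subtree. Here bags containing vertex 7 are not connected in the tree, so the decomposition is invalid.

No — bags containing vertex 7 are not connected in the tree.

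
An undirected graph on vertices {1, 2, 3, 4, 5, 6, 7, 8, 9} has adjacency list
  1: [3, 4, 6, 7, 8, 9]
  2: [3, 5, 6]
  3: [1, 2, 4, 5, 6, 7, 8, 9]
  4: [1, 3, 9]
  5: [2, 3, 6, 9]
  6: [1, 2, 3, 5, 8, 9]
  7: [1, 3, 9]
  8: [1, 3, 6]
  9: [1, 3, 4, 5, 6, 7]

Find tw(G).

3

A width-3 tree decomposition is:
Bags: B1 = {1, 3, 7, 9}  B2 = {1, 3, 6, 9}  B3 = {3, 5, 6, 9}  B4 = {1, 3, 4, 9}  B5 = {1, 3, 6, 8}  B6 = {2, 3, 5, 6}
Tree: B1–B2, B2–B3, B2–B4, B2–B5, B3–B6
Each bag holds 4 vertices, so the decomposition has width 3, which upper-bounds the treewidth. On the other hand G contains the 4-clique {1, 3, 6, 8}. A clique must lie in a single bag of any decomposition, so no decomposition can have width below 3. Hence tw(G) = 3 exactly.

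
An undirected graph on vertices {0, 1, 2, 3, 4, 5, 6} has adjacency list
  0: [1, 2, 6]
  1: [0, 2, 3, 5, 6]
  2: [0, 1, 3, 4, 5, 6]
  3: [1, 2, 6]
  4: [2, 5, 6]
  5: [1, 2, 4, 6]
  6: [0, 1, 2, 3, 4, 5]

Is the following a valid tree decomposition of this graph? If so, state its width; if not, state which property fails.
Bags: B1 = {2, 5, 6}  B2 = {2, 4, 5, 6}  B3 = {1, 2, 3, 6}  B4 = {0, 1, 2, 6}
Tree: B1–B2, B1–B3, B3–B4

A tree decomposition must satisfy three properties: every vertex lies in some bag; for every edge, both endpoints lie together in some bag; and for every vertex, the bags containing it form a connected subtree. Here edge (1,5) lies in no bag, so the decomposition is invalid.

No — edge (1,5) lies in no bag.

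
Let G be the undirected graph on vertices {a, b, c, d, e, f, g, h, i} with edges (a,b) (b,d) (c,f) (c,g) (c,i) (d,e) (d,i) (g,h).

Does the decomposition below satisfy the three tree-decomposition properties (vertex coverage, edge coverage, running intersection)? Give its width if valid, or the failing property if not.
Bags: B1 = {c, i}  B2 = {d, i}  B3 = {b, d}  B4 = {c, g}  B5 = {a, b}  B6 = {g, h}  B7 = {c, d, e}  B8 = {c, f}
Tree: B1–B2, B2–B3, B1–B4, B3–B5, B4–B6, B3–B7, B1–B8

No — bags containing vertex c are not connected in the tree.

A tree decomposition must satisfy three properties: every vertex lies in some bag; for every edge, both endpoints lie together in some bag; and for every vertex, the bags containing it form a connected subtree. Here bags containing vertex c are not connected in the tree, so the decomposition is invalid.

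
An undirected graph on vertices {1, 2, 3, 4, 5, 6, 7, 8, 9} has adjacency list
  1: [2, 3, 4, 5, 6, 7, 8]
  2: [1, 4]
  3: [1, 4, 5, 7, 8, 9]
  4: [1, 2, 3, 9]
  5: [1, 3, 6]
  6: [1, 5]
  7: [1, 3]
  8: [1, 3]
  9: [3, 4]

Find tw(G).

A width-2 tree decomposition is:
Bags: B1 = {1, 3, 4}  B2 = {1, 3, 5}  B3 = {3, 4, 9}  B4 = {1, 5, 6}  B5 = {1, 3, 8}  B6 = {1, 2, 4}  B7 = {1, 3, 7}
Tree: B1–B2, B1–B3, B2–B4, B2–B5, B1–B6, B2–B7
Every bag has size at most 3, so the width is 3 − 1 = 2 and tw(G) ≤ 2. Conversely, {1, 2, 4} is a clique of size 3, and the vertices of any clique must share a bag in every tree decomposition; so some bag has ≥ 3 vertices and tw(G) ≥ 2. Combining the bounds, tw(G) = 2.

2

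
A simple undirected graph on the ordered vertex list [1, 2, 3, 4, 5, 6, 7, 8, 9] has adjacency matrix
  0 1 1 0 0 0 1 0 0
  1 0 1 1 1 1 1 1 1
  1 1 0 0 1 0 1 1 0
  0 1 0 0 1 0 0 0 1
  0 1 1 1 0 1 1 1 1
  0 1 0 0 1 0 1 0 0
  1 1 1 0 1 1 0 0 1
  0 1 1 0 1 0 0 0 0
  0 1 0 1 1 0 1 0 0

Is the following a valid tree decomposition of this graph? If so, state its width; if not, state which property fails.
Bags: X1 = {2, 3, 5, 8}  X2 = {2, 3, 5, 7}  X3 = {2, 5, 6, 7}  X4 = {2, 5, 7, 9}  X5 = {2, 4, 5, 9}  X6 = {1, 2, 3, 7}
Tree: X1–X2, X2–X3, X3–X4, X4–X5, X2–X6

Every vertex of G appears in some bag (union = {1, 2, 3, 4, 5, 6, 7, 8, 9}); every edge is covered by a bag; and for each vertex v the set of bags containing v is connected in the bag tree. The decomposition is therefore valid. The largest bag has 4 vertices, so the width is 3.

Yes; width 3.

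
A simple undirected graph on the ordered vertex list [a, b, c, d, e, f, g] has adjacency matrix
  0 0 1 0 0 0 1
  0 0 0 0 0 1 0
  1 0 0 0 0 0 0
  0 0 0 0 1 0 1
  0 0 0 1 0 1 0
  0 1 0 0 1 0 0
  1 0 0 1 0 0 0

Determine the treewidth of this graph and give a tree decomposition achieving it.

Treewidth 1.
One optimal decomposition is:
Bags: B1 = {b, f}  B2 = {e, f}  B3 = {d, e}  B4 = {d, g}  B5 = {a, g}  B6 = {a, c}
Tree: B1–B2, B2–B3, B3–B4, B4–B5, B5–B6

The largest bag has 2 vertices, giving width 1; this decomposition certifies tw(G) ≤ 1. G has an edge, so its treewidth is at least 1. Hence tw(G) = 1 exactly.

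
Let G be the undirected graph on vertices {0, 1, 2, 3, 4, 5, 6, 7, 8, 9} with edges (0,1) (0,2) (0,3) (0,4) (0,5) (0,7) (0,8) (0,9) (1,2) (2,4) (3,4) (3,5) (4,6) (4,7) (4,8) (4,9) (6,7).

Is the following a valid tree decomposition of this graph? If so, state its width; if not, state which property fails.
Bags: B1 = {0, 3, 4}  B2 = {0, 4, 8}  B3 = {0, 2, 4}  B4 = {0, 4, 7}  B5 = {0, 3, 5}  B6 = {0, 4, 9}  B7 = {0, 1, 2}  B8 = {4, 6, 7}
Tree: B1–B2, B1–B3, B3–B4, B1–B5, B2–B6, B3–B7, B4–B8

Vertex coverage: the bags together contain {0, 1, 2, 3, 4, 5, 6, 7, 8, 9}, the full vertex set. Edge coverage: each edge of G has both endpoints in at least one bag. Running intersection: for every vertex, the bags containing it form a connected subtree. All three properties hold, so this is a valid tree decomposition of width max|bag| − 1 = 2, and hence tw(G) ≤ 2.

Yes; width 2.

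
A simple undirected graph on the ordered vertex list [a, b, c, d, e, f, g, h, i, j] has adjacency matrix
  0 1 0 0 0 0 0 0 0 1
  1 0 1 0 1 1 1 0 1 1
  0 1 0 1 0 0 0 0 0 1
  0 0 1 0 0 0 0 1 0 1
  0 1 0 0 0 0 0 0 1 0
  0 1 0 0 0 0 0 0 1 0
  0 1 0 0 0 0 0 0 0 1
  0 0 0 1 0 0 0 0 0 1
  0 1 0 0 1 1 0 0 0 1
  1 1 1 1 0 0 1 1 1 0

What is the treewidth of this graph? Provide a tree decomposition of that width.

Treewidth 2.
One such decomposition:
Bags: B1 = {b, i, j}  B2 = {b, f, i}  B3 = {b, g, j}  B4 = {b, c, j}  B5 = {a, b, j}  B6 = {c, d, j}  B7 = {d, h, j}  B8 = {b, e, i}
Tree: B1–B2, B1–B3, B3–B4, B4–B5, B4–B6, B6–B7, B2–B8

The largest bag has 3 vertices, giving width 2; this decomposition certifies tw(G) ≤ 2. On the other hand G contains the 3-clique {d, h, j}. A clique must lie in a single bag of any decomposition, so no decomposition can have width below 2. Combining the bounds, tw(G) = 2.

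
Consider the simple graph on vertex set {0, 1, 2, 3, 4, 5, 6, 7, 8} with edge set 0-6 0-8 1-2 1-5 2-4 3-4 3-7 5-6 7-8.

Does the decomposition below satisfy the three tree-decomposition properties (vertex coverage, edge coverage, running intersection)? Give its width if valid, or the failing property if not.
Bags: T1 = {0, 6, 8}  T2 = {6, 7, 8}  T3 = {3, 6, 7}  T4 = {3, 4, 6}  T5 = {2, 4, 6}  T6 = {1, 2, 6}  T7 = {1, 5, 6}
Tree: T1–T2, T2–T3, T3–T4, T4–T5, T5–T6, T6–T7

Yes; width 2.

Checking the three conditions: (i) the bags cover all of {0, 1, 2, 3, 4, 5, 6, 7, 8}; (ii) for each edge, some bag contains both endpoints; (iii) the bags containing any fixed vertex form a subtree. All hold, so the decomposition is valid with width 3 − 1 = 2.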